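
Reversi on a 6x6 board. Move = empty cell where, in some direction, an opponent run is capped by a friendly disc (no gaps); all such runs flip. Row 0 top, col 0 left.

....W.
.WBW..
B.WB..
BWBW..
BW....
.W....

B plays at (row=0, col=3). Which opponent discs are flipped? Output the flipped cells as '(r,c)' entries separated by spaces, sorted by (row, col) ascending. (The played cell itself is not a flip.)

Answer: (1,3)

Derivation:
Dir NW: edge -> no flip
Dir N: edge -> no flip
Dir NE: edge -> no flip
Dir W: first cell '.' (not opp) -> no flip
Dir E: opp run (0,4), next='.' -> no flip
Dir SW: first cell 'B' (not opp) -> no flip
Dir S: opp run (1,3) capped by B -> flip
Dir SE: first cell '.' (not opp) -> no flip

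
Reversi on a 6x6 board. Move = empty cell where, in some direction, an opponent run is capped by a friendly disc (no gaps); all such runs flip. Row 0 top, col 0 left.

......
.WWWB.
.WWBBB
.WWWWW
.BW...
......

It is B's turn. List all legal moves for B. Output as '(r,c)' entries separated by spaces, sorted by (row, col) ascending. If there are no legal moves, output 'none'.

Answer: (0,1) (0,2) (0,3) (1,0) (2,0) (4,3) (4,4) (4,5) (5,1)

Derivation:
(0,0): no bracket -> illegal
(0,1): flips 4 -> legal
(0,2): flips 1 -> legal
(0,3): flips 1 -> legal
(0,4): no bracket -> illegal
(1,0): flips 3 -> legal
(2,0): flips 2 -> legal
(3,0): no bracket -> illegal
(4,0): no bracket -> illegal
(4,3): flips 3 -> legal
(4,4): flips 1 -> legal
(4,5): flips 2 -> legal
(5,1): flips 2 -> legal
(5,2): no bracket -> illegal
(5,3): no bracket -> illegal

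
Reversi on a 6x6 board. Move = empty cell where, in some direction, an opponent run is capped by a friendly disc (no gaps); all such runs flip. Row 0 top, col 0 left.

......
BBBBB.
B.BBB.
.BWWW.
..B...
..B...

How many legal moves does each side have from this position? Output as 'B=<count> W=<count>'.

-- B to move --
(2,1): no bracket -> illegal
(2,5): no bracket -> illegal
(3,5): flips 3 -> legal
(4,1): flips 1 -> legal
(4,3): flips 1 -> legal
(4,4): flips 2 -> legal
(4,5): flips 1 -> legal
B mobility = 5
-- W to move --
(0,0): flips 2 -> legal
(0,1): flips 2 -> legal
(0,2): flips 2 -> legal
(0,3): flips 2 -> legal
(0,4): flips 2 -> legal
(0,5): flips 2 -> legal
(1,5): flips 1 -> legal
(2,1): no bracket -> illegal
(2,5): no bracket -> illegal
(3,0): flips 1 -> legal
(3,5): no bracket -> illegal
(4,0): no bracket -> illegal
(4,1): no bracket -> illegal
(4,3): no bracket -> illegal
(5,1): flips 1 -> legal
(5,3): no bracket -> illegal
W mobility = 9

Answer: B=5 W=9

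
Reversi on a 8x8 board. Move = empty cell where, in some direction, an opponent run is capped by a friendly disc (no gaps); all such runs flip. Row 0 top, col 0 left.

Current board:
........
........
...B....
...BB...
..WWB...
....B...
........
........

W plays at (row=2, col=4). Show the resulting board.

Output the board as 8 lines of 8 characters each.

Answer: ........
........
...BW...
...WB...
..WWB...
....B...
........
........

Derivation:
Place W at (2,4); scan 8 dirs for brackets.
Dir NW: first cell '.' (not opp) -> no flip
Dir N: first cell '.' (not opp) -> no flip
Dir NE: first cell '.' (not opp) -> no flip
Dir W: opp run (2,3), next='.' -> no flip
Dir E: first cell '.' (not opp) -> no flip
Dir SW: opp run (3,3) capped by W -> flip
Dir S: opp run (3,4) (4,4) (5,4), next='.' -> no flip
Dir SE: first cell '.' (not opp) -> no flip
All flips: (3,3)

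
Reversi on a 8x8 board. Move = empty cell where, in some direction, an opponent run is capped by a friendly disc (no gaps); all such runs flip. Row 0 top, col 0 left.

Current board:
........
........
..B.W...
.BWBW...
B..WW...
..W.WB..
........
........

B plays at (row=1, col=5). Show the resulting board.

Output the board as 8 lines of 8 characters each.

Answer: ........
.....B..
..B.B...
.BWBW...
B..WW...
..W.WB..
........
........

Derivation:
Place B at (1,5); scan 8 dirs for brackets.
Dir NW: first cell '.' (not opp) -> no flip
Dir N: first cell '.' (not opp) -> no flip
Dir NE: first cell '.' (not opp) -> no flip
Dir W: first cell '.' (not opp) -> no flip
Dir E: first cell '.' (not opp) -> no flip
Dir SW: opp run (2,4) capped by B -> flip
Dir S: first cell '.' (not opp) -> no flip
Dir SE: first cell '.' (not opp) -> no flip
All flips: (2,4)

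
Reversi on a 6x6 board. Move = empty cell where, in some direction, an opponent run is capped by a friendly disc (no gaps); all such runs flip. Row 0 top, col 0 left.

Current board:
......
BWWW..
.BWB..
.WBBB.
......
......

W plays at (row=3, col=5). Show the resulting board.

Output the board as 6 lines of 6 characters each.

Place W at (3,5); scan 8 dirs for brackets.
Dir NW: first cell '.' (not opp) -> no flip
Dir N: first cell '.' (not opp) -> no flip
Dir NE: edge -> no flip
Dir W: opp run (3,4) (3,3) (3,2) capped by W -> flip
Dir E: edge -> no flip
Dir SW: first cell '.' (not opp) -> no flip
Dir S: first cell '.' (not opp) -> no flip
Dir SE: edge -> no flip
All flips: (3,2) (3,3) (3,4)

Answer: ......
BWWW..
.BWB..
.WWWWW
......
......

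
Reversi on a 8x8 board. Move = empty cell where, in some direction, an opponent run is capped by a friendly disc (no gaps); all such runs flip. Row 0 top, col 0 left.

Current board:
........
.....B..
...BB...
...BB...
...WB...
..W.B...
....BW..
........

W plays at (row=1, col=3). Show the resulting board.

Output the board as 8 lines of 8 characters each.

Answer: ........
...W.B..
...WB...
...WB...
...WB...
..W.B...
....BW..
........

Derivation:
Place W at (1,3); scan 8 dirs for brackets.
Dir NW: first cell '.' (not opp) -> no flip
Dir N: first cell '.' (not opp) -> no flip
Dir NE: first cell '.' (not opp) -> no flip
Dir W: first cell '.' (not opp) -> no flip
Dir E: first cell '.' (not opp) -> no flip
Dir SW: first cell '.' (not opp) -> no flip
Dir S: opp run (2,3) (3,3) capped by W -> flip
Dir SE: opp run (2,4), next='.' -> no flip
All flips: (2,3) (3,3)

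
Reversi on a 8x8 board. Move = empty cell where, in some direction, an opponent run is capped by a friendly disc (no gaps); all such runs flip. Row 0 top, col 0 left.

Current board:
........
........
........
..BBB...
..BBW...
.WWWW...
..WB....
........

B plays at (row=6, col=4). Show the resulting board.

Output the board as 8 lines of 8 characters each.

Place B at (6,4); scan 8 dirs for brackets.
Dir NW: opp run (5,3) capped by B -> flip
Dir N: opp run (5,4) (4,4) capped by B -> flip
Dir NE: first cell '.' (not opp) -> no flip
Dir W: first cell 'B' (not opp) -> no flip
Dir E: first cell '.' (not opp) -> no flip
Dir SW: first cell '.' (not opp) -> no flip
Dir S: first cell '.' (not opp) -> no flip
Dir SE: first cell '.' (not opp) -> no flip
All flips: (4,4) (5,3) (5,4)

Answer: ........
........
........
..BBB...
..BBB...
.WWBB...
..WBB...
........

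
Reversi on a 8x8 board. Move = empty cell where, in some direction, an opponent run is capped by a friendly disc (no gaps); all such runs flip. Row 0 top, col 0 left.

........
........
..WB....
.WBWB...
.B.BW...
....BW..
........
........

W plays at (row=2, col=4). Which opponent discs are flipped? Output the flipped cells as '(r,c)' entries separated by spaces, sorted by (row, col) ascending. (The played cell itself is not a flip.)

Dir NW: first cell '.' (not opp) -> no flip
Dir N: first cell '.' (not opp) -> no flip
Dir NE: first cell '.' (not opp) -> no flip
Dir W: opp run (2,3) capped by W -> flip
Dir E: first cell '.' (not opp) -> no flip
Dir SW: first cell 'W' (not opp) -> no flip
Dir S: opp run (3,4) capped by W -> flip
Dir SE: first cell '.' (not opp) -> no flip

Answer: (2,3) (3,4)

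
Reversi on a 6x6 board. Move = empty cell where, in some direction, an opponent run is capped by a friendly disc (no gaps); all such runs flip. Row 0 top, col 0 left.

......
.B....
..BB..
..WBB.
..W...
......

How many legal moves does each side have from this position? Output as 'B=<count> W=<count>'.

-- B to move --
(2,1): no bracket -> illegal
(3,1): flips 1 -> legal
(4,1): flips 1 -> legal
(4,3): no bracket -> illegal
(5,1): flips 1 -> legal
(5,2): flips 2 -> legal
(5,3): no bracket -> illegal
B mobility = 4
-- W to move --
(0,0): no bracket -> illegal
(0,1): no bracket -> illegal
(0,2): no bracket -> illegal
(1,0): no bracket -> illegal
(1,2): flips 1 -> legal
(1,3): no bracket -> illegal
(1,4): flips 1 -> legal
(2,0): no bracket -> illegal
(2,1): no bracket -> illegal
(2,4): flips 1 -> legal
(2,5): no bracket -> illegal
(3,1): no bracket -> illegal
(3,5): flips 2 -> legal
(4,3): no bracket -> illegal
(4,4): no bracket -> illegal
(4,5): no bracket -> illegal
W mobility = 4

Answer: B=4 W=4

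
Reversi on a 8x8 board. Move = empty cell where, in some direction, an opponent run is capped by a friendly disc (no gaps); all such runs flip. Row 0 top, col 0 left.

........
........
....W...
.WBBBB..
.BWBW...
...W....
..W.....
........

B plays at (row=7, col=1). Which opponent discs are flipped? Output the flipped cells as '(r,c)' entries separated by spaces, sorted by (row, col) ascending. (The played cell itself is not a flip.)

Answer: (4,4) (5,3) (6,2)

Derivation:
Dir NW: first cell '.' (not opp) -> no flip
Dir N: first cell '.' (not opp) -> no flip
Dir NE: opp run (6,2) (5,3) (4,4) capped by B -> flip
Dir W: first cell '.' (not opp) -> no flip
Dir E: first cell '.' (not opp) -> no flip
Dir SW: edge -> no flip
Dir S: edge -> no flip
Dir SE: edge -> no flip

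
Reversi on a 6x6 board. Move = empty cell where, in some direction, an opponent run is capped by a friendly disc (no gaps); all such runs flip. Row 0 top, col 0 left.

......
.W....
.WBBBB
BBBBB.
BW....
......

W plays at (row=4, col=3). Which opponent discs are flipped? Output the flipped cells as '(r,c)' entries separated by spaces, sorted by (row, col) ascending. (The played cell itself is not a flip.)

Answer: (3,2)

Derivation:
Dir NW: opp run (3,2) capped by W -> flip
Dir N: opp run (3,3) (2,3), next='.' -> no flip
Dir NE: opp run (3,4) (2,5), next=edge -> no flip
Dir W: first cell '.' (not opp) -> no flip
Dir E: first cell '.' (not opp) -> no flip
Dir SW: first cell '.' (not opp) -> no flip
Dir S: first cell '.' (not opp) -> no flip
Dir SE: first cell '.' (not opp) -> no flip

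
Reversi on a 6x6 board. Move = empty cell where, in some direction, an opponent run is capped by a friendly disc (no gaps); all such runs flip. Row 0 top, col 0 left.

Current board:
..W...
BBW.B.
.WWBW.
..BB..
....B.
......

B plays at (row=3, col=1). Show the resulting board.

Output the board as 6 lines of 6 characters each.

Place B at (3,1); scan 8 dirs for brackets.
Dir NW: first cell '.' (not opp) -> no flip
Dir N: opp run (2,1) capped by B -> flip
Dir NE: opp run (2,2), next='.' -> no flip
Dir W: first cell '.' (not opp) -> no flip
Dir E: first cell 'B' (not opp) -> no flip
Dir SW: first cell '.' (not opp) -> no flip
Dir S: first cell '.' (not opp) -> no flip
Dir SE: first cell '.' (not opp) -> no flip
All flips: (2,1)

Answer: ..W...
BBW.B.
.BWBW.
.BBB..
....B.
......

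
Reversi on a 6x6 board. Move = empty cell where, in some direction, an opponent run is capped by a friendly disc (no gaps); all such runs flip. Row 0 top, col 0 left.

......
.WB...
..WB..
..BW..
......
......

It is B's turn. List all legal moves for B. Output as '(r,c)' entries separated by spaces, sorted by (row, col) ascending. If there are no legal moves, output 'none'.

Answer: (1,0) (2,1) (3,4) (4,3)

Derivation:
(0,0): no bracket -> illegal
(0,1): no bracket -> illegal
(0,2): no bracket -> illegal
(1,0): flips 1 -> legal
(1,3): no bracket -> illegal
(2,0): no bracket -> illegal
(2,1): flips 1 -> legal
(2,4): no bracket -> illegal
(3,1): no bracket -> illegal
(3,4): flips 1 -> legal
(4,2): no bracket -> illegal
(4,3): flips 1 -> legal
(4,4): no bracket -> illegal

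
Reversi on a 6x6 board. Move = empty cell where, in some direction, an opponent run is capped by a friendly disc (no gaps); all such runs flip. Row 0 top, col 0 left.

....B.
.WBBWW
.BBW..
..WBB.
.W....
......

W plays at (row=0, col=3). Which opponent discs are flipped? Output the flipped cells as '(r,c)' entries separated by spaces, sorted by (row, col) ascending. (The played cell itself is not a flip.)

Dir NW: edge -> no flip
Dir N: edge -> no flip
Dir NE: edge -> no flip
Dir W: first cell '.' (not opp) -> no flip
Dir E: opp run (0,4), next='.' -> no flip
Dir SW: opp run (1,2) (2,1), next='.' -> no flip
Dir S: opp run (1,3) capped by W -> flip
Dir SE: first cell 'W' (not opp) -> no flip

Answer: (1,3)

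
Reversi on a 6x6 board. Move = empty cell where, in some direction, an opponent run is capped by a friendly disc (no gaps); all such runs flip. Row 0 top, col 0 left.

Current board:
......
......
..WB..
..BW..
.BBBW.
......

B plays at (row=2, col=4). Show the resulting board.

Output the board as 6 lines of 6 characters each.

Place B at (2,4); scan 8 dirs for brackets.
Dir NW: first cell '.' (not opp) -> no flip
Dir N: first cell '.' (not opp) -> no flip
Dir NE: first cell '.' (not opp) -> no flip
Dir W: first cell 'B' (not opp) -> no flip
Dir E: first cell '.' (not opp) -> no flip
Dir SW: opp run (3,3) capped by B -> flip
Dir S: first cell '.' (not opp) -> no flip
Dir SE: first cell '.' (not opp) -> no flip
All flips: (3,3)

Answer: ......
......
..WBB.
..BB..
.BBBW.
......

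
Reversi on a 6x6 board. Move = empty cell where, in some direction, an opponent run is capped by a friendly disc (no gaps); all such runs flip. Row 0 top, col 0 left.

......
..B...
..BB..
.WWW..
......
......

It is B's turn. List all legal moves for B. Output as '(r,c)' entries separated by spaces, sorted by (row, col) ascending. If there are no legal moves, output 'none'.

(2,0): no bracket -> illegal
(2,1): no bracket -> illegal
(2,4): no bracket -> illegal
(3,0): no bracket -> illegal
(3,4): no bracket -> illegal
(4,0): flips 1 -> legal
(4,1): flips 1 -> legal
(4,2): flips 1 -> legal
(4,3): flips 1 -> legal
(4,4): flips 1 -> legal

Answer: (4,0) (4,1) (4,2) (4,3) (4,4)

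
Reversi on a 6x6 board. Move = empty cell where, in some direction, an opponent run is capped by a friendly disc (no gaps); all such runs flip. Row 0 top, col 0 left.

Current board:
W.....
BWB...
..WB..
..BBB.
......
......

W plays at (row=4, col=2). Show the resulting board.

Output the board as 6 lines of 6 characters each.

Answer: W.....
BWB...
..WB..
..WBB.
..W...
......

Derivation:
Place W at (4,2); scan 8 dirs for brackets.
Dir NW: first cell '.' (not opp) -> no flip
Dir N: opp run (3,2) capped by W -> flip
Dir NE: opp run (3,3), next='.' -> no flip
Dir W: first cell '.' (not opp) -> no flip
Dir E: first cell '.' (not opp) -> no flip
Dir SW: first cell '.' (not opp) -> no flip
Dir S: first cell '.' (not opp) -> no flip
Dir SE: first cell '.' (not opp) -> no flip
All flips: (3,2)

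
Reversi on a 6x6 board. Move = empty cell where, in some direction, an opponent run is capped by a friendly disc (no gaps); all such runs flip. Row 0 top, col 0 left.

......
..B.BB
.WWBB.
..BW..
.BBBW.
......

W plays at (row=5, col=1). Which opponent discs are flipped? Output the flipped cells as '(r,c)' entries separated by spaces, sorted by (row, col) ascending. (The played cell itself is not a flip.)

Answer: (4,2)

Derivation:
Dir NW: first cell '.' (not opp) -> no flip
Dir N: opp run (4,1), next='.' -> no flip
Dir NE: opp run (4,2) capped by W -> flip
Dir W: first cell '.' (not opp) -> no flip
Dir E: first cell '.' (not opp) -> no flip
Dir SW: edge -> no flip
Dir S: edge -> no flip
Dir SE: edge -> no flip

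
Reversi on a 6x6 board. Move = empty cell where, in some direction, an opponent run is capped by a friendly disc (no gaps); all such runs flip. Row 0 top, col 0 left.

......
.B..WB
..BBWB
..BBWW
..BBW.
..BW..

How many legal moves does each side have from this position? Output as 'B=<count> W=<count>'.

Answer: B=6 W=8

Derivation:
-- B to move --
(0,3): flips 1 -> legal
(0,4): no bracket -> illegal
(0,5): flips 1 -> legal
(1,3): flips 1 -> legal
(4,5): flips 3 -> legal
(5,4): flips 1 -> legal
(5,5): flips 1 -> legal
B mobility = 6
-- W to move --
(0,0): flips 3 -> legal
(0,1): no bracket -> illegal
(0,2): no bracket -> illegal
(0,4): no bracket -> illegal
(0,5): flips 2 -> legal
(1,0): no bracket -> illegal
(1,2): flips 1 -> legal
(1,3): flips 3 -> legal
(2,0): no bracket -> illegal
(2,1): flips 2 -> legal
(3,1): flips 3 -> legal
(4,1): flips 4 -> legal
(5,1): flips 3 -> legal
(5,4): no bracket -> illegal
W mobility = 8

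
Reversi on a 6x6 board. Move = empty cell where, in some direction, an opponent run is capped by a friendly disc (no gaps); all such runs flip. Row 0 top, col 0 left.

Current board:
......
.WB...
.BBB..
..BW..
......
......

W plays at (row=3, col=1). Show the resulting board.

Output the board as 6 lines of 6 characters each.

Answer: ......
.WB...
.WBB..
.WWW..
......
......

Derivation:
Place W at (3,1); scan 8 dirs for brackets.
Dir NW: first cell '.' (not opp) -> no flip
Dir N: opp run (2,1) capped by W -> flip
Dir NE: opp run (2,2), next='.' -> no flip
Dir W: first cell '.' (not opp) -> no flip
Dir E: opp run (3,2) capped by W -> flip
Dir SW: first cell '.' (not opp) -> no flip
Dir S: first cell '.' (not opp) -> no flip
Dir SE: first cell '.' (not opp) -> no flip
All flips: (2,1) (3,2)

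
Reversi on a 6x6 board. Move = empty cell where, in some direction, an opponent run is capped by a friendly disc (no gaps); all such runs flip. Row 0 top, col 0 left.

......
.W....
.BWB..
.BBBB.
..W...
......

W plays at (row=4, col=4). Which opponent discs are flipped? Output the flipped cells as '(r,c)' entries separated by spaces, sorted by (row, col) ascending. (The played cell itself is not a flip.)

Answer: (3,3)

Derivation:
Dir NW: opp run (3,3) capped by W -> flip
Dir N: opp run (3,4), next='.' -> no flip
Dir NE: first cell '.' (not opp) -> no flip
Dir W: first cell '.' (not opp) -> no flip
Dir E: first cell '.' (not opp) -> no flip
Dir SW: first cell '.' (not opp) -> no flip
Dir S: first cell '.' (not opp) -> no flip
Dir SE: first cell '.' (not opp) -> no flip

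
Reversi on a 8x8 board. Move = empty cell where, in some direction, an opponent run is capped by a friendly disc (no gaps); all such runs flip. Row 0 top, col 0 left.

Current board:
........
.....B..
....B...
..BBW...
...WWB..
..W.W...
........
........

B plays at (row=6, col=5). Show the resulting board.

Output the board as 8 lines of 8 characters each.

Answer: ........
.....B..
....B...
..BBW...
...BWB..
..W.B...
.....B..
........

Derivation:
Place B at (6,5); scan 8 dirs for brackets.
Dir NW: opp run (5,4) (4,3) capped by B -> flip
Dir N: first cell '.' (not opp) -> no flip
Dir NE: first cell '.' (not opp) -> no flip
Dir W: first cell '.' (not opp) -> no flip
Dir E: first cell '.' (not opp) -> no flip
Dir SW: first cell '.' (not opp) -> no flip
Dir S: first cell '.' (not opp) -> no flip
Dir SE: first cell '.' (not opp) -> no flip
All flips: (4,3) (5,4)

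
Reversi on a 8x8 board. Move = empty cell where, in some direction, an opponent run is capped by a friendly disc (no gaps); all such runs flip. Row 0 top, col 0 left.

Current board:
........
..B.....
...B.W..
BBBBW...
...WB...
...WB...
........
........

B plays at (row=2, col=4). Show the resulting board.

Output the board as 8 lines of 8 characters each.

Answer: ........
..B.....
...BBW..
BBBBB...
...WB...
...WB...
........
........

Derivation:
Place B at (2,4); scan 8 dirs for brackets.
Dir NW: first cell '.' (not opp) -> no flip
Dir N: first cell '.' (not opp) -> no flip
Dir NE: first cell '.' (not opp) -> no flip
Dir W: first cell 'B' (not opp) -> no flip
Dir E: opp run (2,5), next='.' -> no flip
Dir SW: first cell 'B' (not opp) -> no flip
Dir S: opp run (3,4) capped by B -> flip
Dir SE: first cell '.' (not opp) -> no flip
All flips: (3,4)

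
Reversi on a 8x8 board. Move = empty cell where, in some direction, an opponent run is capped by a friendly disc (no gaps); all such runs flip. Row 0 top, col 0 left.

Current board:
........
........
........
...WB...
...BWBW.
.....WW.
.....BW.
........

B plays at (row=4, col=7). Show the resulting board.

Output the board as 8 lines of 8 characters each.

Place B at (4,7); scan 8 dirs for brackets.
Dir NW: first cell '.' (not opp) -> no flip
Dir N: first cell '.' (not opp) -> no flip
Dir NE: edge -> no flip
Dir W: opp run (4,6) capped by B -> flip
Dir E: edge -> no flip
Dir SW: opp run (5,6) capped by B -> flip
Dir S: first cell '.' (not opp) -> no flip
Dir SE: edge -> no flip
All flips: (4,6) (5,6)

Answer: ........
........
........
...WB...
...BWBBB
.....WB.
.....BW.
........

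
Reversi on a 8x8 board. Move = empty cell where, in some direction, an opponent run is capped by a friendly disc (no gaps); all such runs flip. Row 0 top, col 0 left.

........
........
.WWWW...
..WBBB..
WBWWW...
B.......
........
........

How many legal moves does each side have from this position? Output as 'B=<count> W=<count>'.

Answer: B=13 W=6

Derivation:
-- B to move --
(1,0): no bracket -> illegal
(1,1): flips 1 -> legal
(1,2): flips 1 -> legal
(1,3): flips 2 -> legal
(1,4): flips 3 -> legal
(1,5): flips 1 -> legal
(2,0): no bracket -> illegal
(2,5): no bracket -> illegal
(3,0): flips 1 -> legal
(3,1): flips 1 -> legal
(4,5): flips 3 -> legal
(5,1): flips 1 -> legal
(5,2): flips 1 -> legal
(5,3): flips 2 -> legal
(5,4): flips 1 -> legal
(5,5): flips 1 -> legal
B mobility = 13
-- W to move --
(2,5): flips 1 -> legal
(2,6): flips 1 -> legal
(3,0): no bracket -> illegal
(3,1): no bracket -> illegal
(3,6): flips 3 -> legal
(4,5): flips 1 -> legal
(4,6): flips 1 -> legal
(5,1): no bracket -> illegal
(5,2): no bracket -> illegal
(6,0): flips 1 -> legal
(6,1): no bracket -> illegal
W mobility = 6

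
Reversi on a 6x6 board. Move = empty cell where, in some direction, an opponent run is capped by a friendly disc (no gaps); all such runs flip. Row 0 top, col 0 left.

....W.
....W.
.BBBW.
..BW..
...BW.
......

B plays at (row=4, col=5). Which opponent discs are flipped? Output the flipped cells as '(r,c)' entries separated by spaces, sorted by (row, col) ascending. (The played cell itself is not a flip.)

Answer: (4,4)

Derivation:
Dir NW: first cell '.' (not opp) -> no flip
Dir N: first cell '.' (not opp) -> no flip
Dir NE: edge -> no flip
Dir W: opp run (4,4) capped by B -> flip
Dir E: edge -> no flip
Dir SW: first cell '.' (not opp) -> no flip
Dir S: first cell '.' (not opp) -> no flip
Dir SE: edge -> no flip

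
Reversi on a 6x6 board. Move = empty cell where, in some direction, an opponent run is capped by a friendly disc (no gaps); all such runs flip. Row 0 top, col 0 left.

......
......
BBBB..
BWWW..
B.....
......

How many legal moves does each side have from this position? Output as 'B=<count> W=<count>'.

-- B to move --
(2,4): no bracket -> illegal
(3,4): flips 3 -> legal
(4,1): flips 2 -> legal
(4,2): flips 2 -> legal
(4,3): flips 2 -> legal
(4,4): flips 1 -> legal
B mobility = 5
-- W to move --
(1,0): flips 1 -> legal
(1,1): flips 2 -> legal
(1,2): flips 1 -> legal
(1,3): flips 2 -> legal
(1,4): flips 1 -> legal
(2,4): no bracket -> illegal
(3,4): no bracket -> illegal
(4,1): no bracket -> illegal
(5,0): no bracket -> illegal
(5,1): no bracket -> illegal
W mobility = 5

Answer: B=5 W=5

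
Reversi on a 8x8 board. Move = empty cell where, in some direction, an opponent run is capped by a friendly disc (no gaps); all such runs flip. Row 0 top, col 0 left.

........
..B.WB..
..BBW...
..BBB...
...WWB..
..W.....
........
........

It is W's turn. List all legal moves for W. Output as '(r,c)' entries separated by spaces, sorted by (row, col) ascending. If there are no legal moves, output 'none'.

Answer: (0,6) (1,1) (1,3) (1,6) (2,1) (2,5) (4,1) (4,2) (4,6)

Derivation:
(0,1): no bracket -> illegal
(0,2): no bracket -> illegal
(0,3): no bracket -> illegal
(0,4): no bracket -> illegal
(0,5): no bracket -> illegal
(0,6): flips 1 -> legal
(1,1): flips 2 -> legal
(1,3): flips 2 -> legal
(1,6): flips 1 -> legal
(2,1): flips 3 -> legal
(2,5): flips 1 -> legal
(2,6): no bracket -> illegal
(3,1): no bracket -> illegal
(3,5): no bracket -> illegal
(3,6): no bracket -> illegal
(4,1): flips 2 -> legal
(4,2): flips 1 -> legal
(4,6): flips 1 -> legal
(5,4): no bracket -> illegal
(5,5): no bracket -> illegal
(5,6): no bracket -> illegal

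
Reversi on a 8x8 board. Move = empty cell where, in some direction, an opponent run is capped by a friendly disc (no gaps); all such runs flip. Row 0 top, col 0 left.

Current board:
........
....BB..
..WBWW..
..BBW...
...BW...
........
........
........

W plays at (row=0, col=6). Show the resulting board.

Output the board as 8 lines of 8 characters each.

Place W at (0,6); scan 8 dirs for brackets.
Dir NW: edge -> no flip
Dir N: edge -> no flip
Dir NE: edge -> no flip
Dir W: first cell '.' (not opp) -> no flip
Dir E: first cell '.' (not opp) -> no flip
Dir SW: opp run (1,5) capped by W -> flip
Dir S: first cell '.' (not opp) -> no flip
Dir SE: first cell '.' (not opp) -> no flip
All flips: (1,5)

Answer: ......W.
....BW..
..WBWW..
..BBW...
...BW...
........
........
........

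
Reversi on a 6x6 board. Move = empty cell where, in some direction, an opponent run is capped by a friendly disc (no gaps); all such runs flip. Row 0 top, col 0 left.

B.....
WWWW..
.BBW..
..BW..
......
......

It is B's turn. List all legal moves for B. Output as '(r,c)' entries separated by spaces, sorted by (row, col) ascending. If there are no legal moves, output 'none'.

Answer: (0,1) (0,2) (0,3) (0,4) (1,4) (2,0) (2,4) (3,4) (4,4)

Derivation:
(0,1): flips 1 -> legal
(0,2): flips 1 -> legal
(0,3): flips 1 -> legal
(0,4): flips 1 -> legal
(1,4): flips 1 -> legal
(2,0): flips 1 -> legal
(2,4): flips 1 -> legal
(3,4): flips 1 -> legal
(4,2): no bracket -> illegal
(4,3): no bracket -> illegal
(4,4): flips 1 -> legal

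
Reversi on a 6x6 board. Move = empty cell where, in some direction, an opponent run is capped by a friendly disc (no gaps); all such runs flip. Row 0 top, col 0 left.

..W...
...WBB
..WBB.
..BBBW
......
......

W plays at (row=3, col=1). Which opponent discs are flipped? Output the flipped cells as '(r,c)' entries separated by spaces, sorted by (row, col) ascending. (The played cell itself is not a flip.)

Answer: (3,2) (3,3) (3,4)

Derivation:
Dir NW: first cell '.' (not opp) -> no flip
Dir N: first cell '.' (not opp) -> no flip
Dir NE: first cell 'W' (not opp) -> no flip
Dir W: first cell '.' (not opp) -> no flip
Dir E: opp run (3,2) (3,3) (3,4) capped by W -> flip
Dir SW: first cell '.' (not opp) -> no flip
Dir S: first cell '.' (not opp) -> no flip
Dir SE: first cell '.' (not opp) -> no flip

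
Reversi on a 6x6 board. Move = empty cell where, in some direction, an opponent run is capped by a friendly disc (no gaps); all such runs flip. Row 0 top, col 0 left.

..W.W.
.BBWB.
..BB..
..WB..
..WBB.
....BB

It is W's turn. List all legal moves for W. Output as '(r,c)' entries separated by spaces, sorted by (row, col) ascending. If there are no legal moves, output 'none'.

Answer: (0,5) (1,0) (1,5) (2,0) (2,4) (3,1) (3,4) (4,5) (5,3)

Derivation:
(0,0): no bracket -> illegal
(0,1): no bracket -> illegal
(0,3): no bracket -> illegal
(0,5): flips 2 -> legal
(1,0): flips 2 -> legal
(1,5): flips 1 -> legal
(2,0): flips 1 -> legal
(2,1): no bracket -> illegal
(2,4): flips 2 -> legal
(2,5): no bracket -> illegal
(3,1): flips 1 -> legal
(3,4): flips 1 -> legal
(3,5): no bracket -> illegal
(4,5): flips 2 -> legal
(5,2): no bracket -> illegal
(5,3): flips 3 -> legal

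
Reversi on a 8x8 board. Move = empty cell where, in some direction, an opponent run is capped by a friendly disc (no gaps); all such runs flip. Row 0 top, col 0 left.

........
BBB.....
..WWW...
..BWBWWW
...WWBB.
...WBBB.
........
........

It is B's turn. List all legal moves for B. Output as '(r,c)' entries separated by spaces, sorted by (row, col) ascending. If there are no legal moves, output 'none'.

(1,3): flips 2 -> legal
(1,4): flips 2 -> legal
(1,5): no bracket -> illegal
(2,1): no bracket -> illegal
(2,5): flips 1 -> legal
(2,6): flips 1 -> legal
(2,7): flips 1 -> legal
(3,1): no bracket -> illegal
(4,2): flips 2 -> legal
(4,7): no bracket -> illegal
(5,2): flips 2 -> legal
(6,2): no bracket -> illegal
(6,3): no bracket -> illegal
(6,4): no bracket -> illegal

Answer: (1,3) (1,4) (2,5) (2,6) (2,7) (4,2) (5,2)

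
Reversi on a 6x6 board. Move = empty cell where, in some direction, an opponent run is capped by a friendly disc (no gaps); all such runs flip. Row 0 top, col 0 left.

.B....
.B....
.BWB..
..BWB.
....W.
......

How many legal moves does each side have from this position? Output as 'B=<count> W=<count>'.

Answer: B=4 W=7

Derivation:
-- B to move --
(1,2): flips 1 -> legal
(1,3): no bracket -> illegal
(2,4): no bracket -> illegal
(3,1): no bracket -> illegal
(3,5): no bracket -> illegal
(4,2): no bracket -> illegal
(4,3): flips 1 -> legal
(4,5): no bracket -> illegal
(5,3): no bracket -> illegal
(5,4): flips 1 -> legal
(5,5): flips 3 -> legal
B mobility = 4
-- W to move --
(0,0): flips 1 -> legal
(0,2): no bracket -> illegal
(1,0): no bracket -> illegal
(1,2): no bracket -> illegal
(1,3): flips 1 -> legal
(1,4): no bracket -> illegal
(2,0): flips 1 -> legal
(2,4): flips 2 -> legal
(2,5): no bracket -> illegal
(3,0): no bracket -> illegal
(3,1): flips 1 -> legal
(3,5): flips 1 -> legal
(4,1): no bracket -> illegal
(4,2): flips 1 -> legal
(4,3): no bracket -> illegal
(4,5): no bracket -> illegal
W mobility = 7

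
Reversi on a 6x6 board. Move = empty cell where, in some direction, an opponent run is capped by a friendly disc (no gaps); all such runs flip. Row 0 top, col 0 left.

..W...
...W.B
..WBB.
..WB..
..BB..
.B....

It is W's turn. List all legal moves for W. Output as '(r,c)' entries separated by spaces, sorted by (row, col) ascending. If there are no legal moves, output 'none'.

(0,4): no bracket -> illegal
(0,5): no bracket -> illegal
(1,2): no bracket -> illegal
(1,4): flips 1 -> legal
(2,5): flips 2 -> legal
(3,1): no bracket -> illegal
(3,4): flips 1 -> legal
(3,5): flips 1 -> legal
(4,0): no bracket -> illegal
(4,1): no bracket -> illegal
(4,4): flips 1 -> legal
(5,0): no bracket -> illegal
(5,2): flips 1 -> legal
(5,3): flips 3 -> legal
(5,4): flips 1 -> legal

Answer: (1,4) (2,5) (3,4) (3,5) (4,4) (5,2) (5,3) (5,4)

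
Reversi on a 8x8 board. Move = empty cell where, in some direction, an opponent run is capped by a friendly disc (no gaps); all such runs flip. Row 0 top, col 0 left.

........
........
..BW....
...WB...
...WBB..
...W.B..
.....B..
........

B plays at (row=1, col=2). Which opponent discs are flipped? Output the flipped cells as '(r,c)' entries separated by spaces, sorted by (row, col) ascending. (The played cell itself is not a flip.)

Dir NW: first cell '.' (not opp) -> no flip
Dir N: first cell '.' (not opp) -> no flip
Dir NE: first cell '.' (not opp) -> no flip
Dir W: first cell '.' (not opp) -> no flip
Dir E: first cell '.' (not opp) -> no flip
Dir SW: first cell '.' (not opp) -> no flip
Dir S: first cell 'B' (not opp) -> no flip
Dir SE: opp run (2,3) capped by B -> flip

Answer: (2,3)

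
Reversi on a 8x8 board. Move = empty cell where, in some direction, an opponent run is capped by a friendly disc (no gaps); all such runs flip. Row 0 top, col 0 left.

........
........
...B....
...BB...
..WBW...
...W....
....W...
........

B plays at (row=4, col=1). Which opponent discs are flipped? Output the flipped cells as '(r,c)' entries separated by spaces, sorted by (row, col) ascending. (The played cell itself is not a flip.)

Answer: (4,2)

Derivation:
Dir NW: first cell '.' (not opp) -> no flip
Dir N: first cell '.' (not opp) -> no flip
Dir NE: first cell '.' (not opp) -> no flip
Dir W: first cell '.' (not opp) -> no flip
Dir E: opp run (4,2) capped by B -> flip
Dir SW: first cell '.' (not opp) -> no flip
Dir S: first cell '.' (not opp) -> no flip
Dir SE: first cell '.' (not opp) -> no flip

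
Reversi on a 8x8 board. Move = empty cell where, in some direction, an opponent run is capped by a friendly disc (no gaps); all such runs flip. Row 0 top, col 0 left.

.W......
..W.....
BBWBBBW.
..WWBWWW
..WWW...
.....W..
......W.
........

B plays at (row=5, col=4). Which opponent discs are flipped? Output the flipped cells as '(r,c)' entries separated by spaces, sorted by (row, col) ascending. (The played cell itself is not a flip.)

Dir NW: opp run (4,3) (3,2) capped by B -> flip
Dir N: opp run (4,4) capped by B -> flip
Dir NE: first cell '.' (not opp) -> no flip
Dir W: first cell '.' (not opp) -> no flip
Dir E: opp run (5,5), next='.' -> no flip
Dir SW: first cell '.' (not opp) -> no flip
Dir S: first cell '.' (not opp) -> no flip
Dir SE: first cell '.' (not opp) -> no flip

Answer: (3,2) (4,3) (4,4)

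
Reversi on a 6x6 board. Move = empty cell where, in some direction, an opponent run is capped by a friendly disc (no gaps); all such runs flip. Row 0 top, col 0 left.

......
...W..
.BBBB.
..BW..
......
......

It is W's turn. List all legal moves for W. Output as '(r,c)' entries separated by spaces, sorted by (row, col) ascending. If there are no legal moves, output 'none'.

(1,0): no bracket -> illegal
(1,1): flips 1 -> legal
(1,2): no bracket -> illegal
(1,4): no bracket -> illegal
(1,5): flips 1 -> legal
(2,0): no bracket -> illegal
(2,5): no bracket -> illegal
(3,0): no bracket -> illegal
(3,1): flips 2 -> legal
(3,4): no bracket -> illegal
(3,5): flips 1 -> legal
(4,1): no bracket -> illegal
(4,2): no bracket -> illegal
(4,3): no bracket -> illegal

Answer: (1,1) (1,5) (3,1) (3,5)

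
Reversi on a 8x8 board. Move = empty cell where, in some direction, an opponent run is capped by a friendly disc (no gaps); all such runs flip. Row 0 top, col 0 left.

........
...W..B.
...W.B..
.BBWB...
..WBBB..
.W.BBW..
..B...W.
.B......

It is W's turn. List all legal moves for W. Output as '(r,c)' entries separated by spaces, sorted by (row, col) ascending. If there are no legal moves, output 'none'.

Answer: (2,0) (2,2) (3,0) (3,5) (4,1) (4,6) (5,2) (5,6) (6,3) (6,4) (7,3)

Derivation:
(0,5): no bracket -> illegal
(0,6): no bracket -> illegal
(0,7): no bracket -> illegal
(1,4): no bracket -> illegal
(1,5): no bracket -> illegal
(1,7): no bracket -> illegal
(2,0): flips 1 -> legal
(2,1): no bracket -> illegal
(2,2): flips 1 -> legal
(2,4): no bracket -> illegal
(2,6): no bracket -> illegal
(2,7): no bracket -> illegal
(3,0): flips 2 -> legal
(3,5): flips 2 -> legal
(3,6): no bracket -> illegal
(4,0): no bracket -> illegal
(4,1): flips 1 -> legal
(4,6): flips 3 -> legal
(5,2): flips 2 -> legal
(5,6): flips 2 -> legal
(6,0): no bracket -> illegal
(6,1): no bracket -> illegal
(6,3): flips 2 -> legal
(6,4): flips 1 -> legal
(6,5): no bracket -> illegal
(7,0): no bracket -> illegal
(7,2): no bracket -> illegal
(7,3): flips 1 -> legal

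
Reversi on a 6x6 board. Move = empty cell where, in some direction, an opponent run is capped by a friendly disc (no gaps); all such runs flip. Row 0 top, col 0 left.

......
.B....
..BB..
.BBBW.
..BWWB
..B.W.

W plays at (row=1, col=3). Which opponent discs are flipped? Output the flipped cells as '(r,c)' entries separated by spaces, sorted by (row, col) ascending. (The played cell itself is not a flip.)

Dir NW: first cell '.' (not opp) -> no flip
Dir N: first cell '.' (not opp) -> no flip
Dir NE: first cell '.' (not opp) -> no flip
Dir W: first cell '.' (not opp) -> no flip
Dir E: first cell '.' (not opp) -> no flip
Dir SW: opp run (2,2) (3,1), next='.' -> no flip
Dir S: opp run (2,3) (3,3) capped by W -> flip
Dir SE: first cell '.' (not opp) -> no flip

Answer: (2,3) (3,3)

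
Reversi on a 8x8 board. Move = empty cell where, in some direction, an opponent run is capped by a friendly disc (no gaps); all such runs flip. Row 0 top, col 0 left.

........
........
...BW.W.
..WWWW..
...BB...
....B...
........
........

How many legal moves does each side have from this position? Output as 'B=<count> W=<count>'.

Answer: B=7 W=9

Derivation:
-- B to move --
(1,3): no bracket -> illegal
(1,4): flips 2 -> legal
(1,5): no bracket -> illegal
(1,6): no bracket -> illegal
(1,7): flips 2 -> legal
(2,1): flips 1 -> legal
(2,2): flips 1 -> legal
(2,5): flips 2 -> legal
(2,7): no bracket -> illegal
(3,1): no bracket -> illegal
(3,6): no bracket -> illegal
(3,7): no bracket -> illegal
(4,1): flips 1 -> legal
(4,2): no bracket -> illegal
(4,5): flips 1 -> legal
(4,6): no bracket -> illegal
B mobility = 7
-- W to move --
(1,2): flips 1 -> legal
(1,3): flips 1 -> legal
(1,4): flips 1 -> legal
(2,2): flips 1 -> legal
(4,2): no bracket -> illegal
(4,5): no bracket -> illegal
(5,2): flips 1 -> legal
(5,3): flips 2 -> legal
(5,5): flips 1 -> legal
(6,3): no bracket -> illegal
(6,4): flips 2 -> legal
(6,5): flips 2 -> legal
W mobility = 9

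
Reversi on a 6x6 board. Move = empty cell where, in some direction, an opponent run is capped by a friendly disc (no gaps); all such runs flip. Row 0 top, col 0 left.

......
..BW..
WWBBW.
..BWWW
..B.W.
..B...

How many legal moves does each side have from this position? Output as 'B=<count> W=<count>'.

Answer: B=10 W=6

Derivation:
-- B to move --
(0,2): no bracket -> illegal
(0,3): flips 1 -> legal
(0,4): flips 1 -> legal
(1,0): flips 1 -> legal
(1,1): no bracket -> illegal
(1,4): flips 1 -> legal
(1,5): flips 2 -> legal
(2,5): flips 1 -> legal
(3,0): flips 1 -> legal
(3,1): no bracket -> illegal
(4,3): flips 1 -> legal
(4,5): flips 1 -> legal
(5,3): no bracket -> illegal
(5,4): no bracket -> illegal
(5,5): flips 2 -> legal
B mobility = 10
-- W to move --
(0,1): flips 2 -> legal
(0,2): no bracket -> illegal
(0,3): flips 1 -> legal
(1,1): flips 2 -> legal
(1,4): no bracket -> illegal
(3,1): flips 2 -> legal
(4,1): no bracket -> illegal
(4,3): flips 1 -> legal
(5,1): flips 1 -> legal
(5,3): no bracket -> illegal
W mobility = 6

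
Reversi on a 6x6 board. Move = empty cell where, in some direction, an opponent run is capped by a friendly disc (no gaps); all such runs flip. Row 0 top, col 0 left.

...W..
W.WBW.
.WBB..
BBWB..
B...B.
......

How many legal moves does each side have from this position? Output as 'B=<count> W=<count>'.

Answer: B=8 W=4

Derivation:
-- B to move --
(0,0): no bracket -> illegal
(0,1): flips 1 -> legal
(0,2): flips 1 -> legal
(0,4): no bracket -> illegal
(0,5): flips 1 -> legal
(1,1): flips 2 -> legal
(1,5): flips 1 -> legal
(2,0): flips 1 -> legal
(2,4): no bracket -> illegal
(2,5): no bracket -> illegal
(4,1): flips 1 -> legal
(4,2): flips 1 -> legal
(4,3): no bracket -> illegal
B mobility = 8
-- W to move --
(0,2): no bracket -> illegal
(0,4): no bracket -> illegal
(1,1): no bracket -> illegal
(2,0): no bracket -> illegal
(2,4): flips 2 -> legal
(3,4): flips 2 -> legal
(3,5): no bracket -> illegal
(4,1): flips 1 -> legal
(4,2): no bracket -> illegal
(4,3): flips 3 -> legal
(4,5): no bracket -> illegal
(5,0): no bracket -> illegal
(5,1): no bracket -> illegal
(5,3): no bracket -> illegal
(5,4): no bracket -> illegal
(5,5): no bracket -> illegal
W mobility = 4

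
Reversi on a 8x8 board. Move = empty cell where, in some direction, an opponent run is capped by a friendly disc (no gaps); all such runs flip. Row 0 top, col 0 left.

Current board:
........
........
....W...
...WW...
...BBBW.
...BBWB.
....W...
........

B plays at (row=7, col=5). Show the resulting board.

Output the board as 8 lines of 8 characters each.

Answer: ........
........
....W...
...WW...
...BBBW.
...BBWB.
....B...
.....B..

Derivation:
Place B at (7,5); scan 8 dirs for brackets.
Dir NW: opp run (6,4) capped by B -> flip
Dir N: first cell '.' (not opp) -> no flip
Dir NE: first cell '.' (not opp) -> no flip
Dir W: first cell '.' (not opp) -> no flip
Dir E: first cell '.' (not opp) -> no flip
Dir SW: edge -> no flip
Dir S: edge -> no flip
Dir SE: edge -> no flip
All flips: (6,4)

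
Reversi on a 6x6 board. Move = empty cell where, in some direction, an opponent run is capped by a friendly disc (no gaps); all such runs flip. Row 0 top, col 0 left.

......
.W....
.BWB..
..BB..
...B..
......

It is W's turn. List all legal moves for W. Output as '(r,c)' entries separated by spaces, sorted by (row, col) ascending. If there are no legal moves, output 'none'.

Answer: (2,0) (2,4) (3,1) (4,2) (4,4)

Derivation:
(1,0): no bracket -> illegal
(1,2): no bracket -> illegal
(1,3): no bracket -> illegal
(1,4): no bracket -> illegal
(2,0): flips 1 -> legal
(2,4): flips 1 -> legal
(3,0): no bracket -> illegal
(3,1): flips 1 -> legal
(3,4): no bracket -> illegal
(4,1): no bracket -> illegal
(4,2): flips 1 -> legal
(4,4): flips 1 -> legal
(5,2): no bracket -> illegal
(5,3): no bracket -> illegal
(5,4): no bracket -> illegal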